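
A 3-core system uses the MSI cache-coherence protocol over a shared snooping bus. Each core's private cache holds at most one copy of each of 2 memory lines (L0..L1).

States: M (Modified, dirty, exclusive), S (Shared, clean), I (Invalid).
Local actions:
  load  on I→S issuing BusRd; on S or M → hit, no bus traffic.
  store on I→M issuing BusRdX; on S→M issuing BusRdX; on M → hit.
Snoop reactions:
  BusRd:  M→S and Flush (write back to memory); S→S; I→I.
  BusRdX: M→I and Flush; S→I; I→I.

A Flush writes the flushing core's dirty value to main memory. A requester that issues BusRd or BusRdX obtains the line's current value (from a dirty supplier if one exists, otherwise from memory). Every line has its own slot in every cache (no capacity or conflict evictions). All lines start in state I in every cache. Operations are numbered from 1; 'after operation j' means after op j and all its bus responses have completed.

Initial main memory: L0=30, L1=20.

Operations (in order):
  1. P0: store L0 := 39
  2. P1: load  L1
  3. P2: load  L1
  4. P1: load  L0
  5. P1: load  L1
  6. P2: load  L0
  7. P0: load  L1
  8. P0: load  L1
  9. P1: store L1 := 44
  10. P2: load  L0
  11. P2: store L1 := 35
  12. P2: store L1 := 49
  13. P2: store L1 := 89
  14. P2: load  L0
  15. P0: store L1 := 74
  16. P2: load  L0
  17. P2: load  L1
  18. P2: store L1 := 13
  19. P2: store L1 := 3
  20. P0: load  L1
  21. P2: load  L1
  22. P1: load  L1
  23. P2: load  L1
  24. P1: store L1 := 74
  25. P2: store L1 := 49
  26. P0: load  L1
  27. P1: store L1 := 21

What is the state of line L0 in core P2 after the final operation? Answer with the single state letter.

  op1 P0: store L0 := 39 → M/I/I on L0; bus BusRdX; mem=30
  op2 P1: load  L1 → I/S/I on L1; bus BusRd; mem=20
  op3 P2: load  L1 → I/S/S on L1; bus BusRd; mem=20
  op4 P1: load  L0 → S/S/I on L0; bus BusRd Flush; mem=39
  op5 P1: load  L1 → I/S/S on L1; bus (none); mem=20
  op6 P2: load  L0 → S/S/S on L0; bus BusRd; mem=39
  op7 P0: load  L1 → S/S/S on L1; bus BusRd; mem=20
  op8 P0: load  L1 → S/S/S on L1; bus (none); mem=20
  op9 P1: store L1 := 44 → I/M/I on L1; bus BusRdX; mem=20
  op10 P2: load  L0 → S/S/S on L0; bus (none); mem=39
  op11 P2: store L1 := 35 → I/I/M on L1; bus BusRdX Flush; mem=44
  op12 P2: store L1 := 49 → I/I/M on L1; bus (none); mem=44
  op13 P2: store L1 := 89 → I/I/M on L1; bus (none); mem=44
  op14 P2: load  L0 → S/S/S on L0; bus (none); mem=39
  op15 P0: store L1 := 74 → M/I/I on L1; bus BusRdX Flush; mem=89
  op16 P2: load  L0 → S/S/S on L0; bus (none); mem=39
  op17 P2: load  L1 → S/I/S on L1; bus BusRd Flush; mem=74
  op18 P2: store L1 := 13 → I/I/M on L1; bus BusRdX; mem=74
  op19 P2: store L1 := 3 → I/I/M on L1; bus (none); mem=74
  op20 P0: load  L1 → S/I/S on L1; bus BusRd Flush; mem=3
  op21 P2: load  L1 → S/I/S on L1; bus (none); mem=3
  op22 P1: load  L1 → S/S/S on L1; bus BusRd; mem=3
  op23 P2: load  L1 → S/S/S on L1; bus (none); mem=3
  op24 P1: store L1 := 74 → I/M/I on L1; bus BusRdX; mem=3
  op25 P2: store L1 := 49 → I/I/M on L1; bus BusRdX Flush; mem=74
  op26 P0: load  L1 → S/I/S on L1; bus BusRd Flush; mem=49
  op27 P1: store L1 := 21 → I/M/I on L1; bus BusRdX; mem=49

state = S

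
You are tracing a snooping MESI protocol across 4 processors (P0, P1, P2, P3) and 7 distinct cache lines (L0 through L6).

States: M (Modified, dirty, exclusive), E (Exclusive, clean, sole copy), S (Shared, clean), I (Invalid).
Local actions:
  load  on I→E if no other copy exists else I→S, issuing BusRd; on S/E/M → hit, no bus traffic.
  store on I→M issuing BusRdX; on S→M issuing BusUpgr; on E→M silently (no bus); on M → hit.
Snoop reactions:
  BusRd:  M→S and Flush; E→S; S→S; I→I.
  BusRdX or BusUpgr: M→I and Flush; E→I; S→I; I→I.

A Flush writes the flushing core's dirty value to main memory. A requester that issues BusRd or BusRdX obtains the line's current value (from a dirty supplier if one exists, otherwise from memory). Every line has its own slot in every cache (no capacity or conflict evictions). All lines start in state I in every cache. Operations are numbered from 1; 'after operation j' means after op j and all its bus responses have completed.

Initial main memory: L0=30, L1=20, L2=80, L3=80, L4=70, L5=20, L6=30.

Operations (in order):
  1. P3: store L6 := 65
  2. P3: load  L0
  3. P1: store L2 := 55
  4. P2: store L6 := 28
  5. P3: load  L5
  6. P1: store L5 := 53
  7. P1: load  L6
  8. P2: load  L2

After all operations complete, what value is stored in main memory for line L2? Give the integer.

  op1 P3: store L6 := 65 → I/I/I/M on L6; bus BusRdX; mem=30
  op2 P3: load  L0 → I/I/I/E on L0; bus BusRd; mem=30
  op3 P1: store L2 := 55 → I/M/I/I on L2; bus BusRdX; mem=80
  op4 P2: store L6 := 28 → I/I/M/I on L6; bus BusRdX Flush; mem=65
  op5 P3: load  L5 → I/I/I/E on L5; bus BusRd; mem=20
  op6 P1: store L5 := 53 → I/M/I/I on L5; bus BusRdX; mem=20
  op7 P1: load  L6 → I/S/S/I on L6; bus BusRd Flush; mem=28
  op8 P2: load  L2 → I/S/S/I on L2; bus BusRd Flush; mem=55

memory[L2] = 55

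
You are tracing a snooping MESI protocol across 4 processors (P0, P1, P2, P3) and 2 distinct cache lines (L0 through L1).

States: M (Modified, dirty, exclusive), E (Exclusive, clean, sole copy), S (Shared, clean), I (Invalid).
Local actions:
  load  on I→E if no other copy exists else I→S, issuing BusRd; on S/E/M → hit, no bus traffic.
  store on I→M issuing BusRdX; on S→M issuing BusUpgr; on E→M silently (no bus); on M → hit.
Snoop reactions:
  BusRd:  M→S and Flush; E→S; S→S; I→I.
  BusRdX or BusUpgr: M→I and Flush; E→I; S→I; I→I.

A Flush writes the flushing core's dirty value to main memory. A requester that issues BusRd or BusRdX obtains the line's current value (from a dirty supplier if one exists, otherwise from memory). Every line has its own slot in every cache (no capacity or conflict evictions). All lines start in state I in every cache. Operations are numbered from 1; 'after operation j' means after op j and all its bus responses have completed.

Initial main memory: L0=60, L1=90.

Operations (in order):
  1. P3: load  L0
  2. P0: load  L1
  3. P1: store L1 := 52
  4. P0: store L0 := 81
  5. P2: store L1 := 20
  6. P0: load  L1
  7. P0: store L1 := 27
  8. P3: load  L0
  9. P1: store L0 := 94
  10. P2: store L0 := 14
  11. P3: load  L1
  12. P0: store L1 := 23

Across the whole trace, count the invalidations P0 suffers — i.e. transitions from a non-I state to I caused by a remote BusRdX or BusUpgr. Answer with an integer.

step 1: P3: load  L0  ⟶  IIIE  (L0)  txn=BusRd  M[L0]=60
step 2: P0: load  L1  ⟶  EIII  (L1)  txn=BusRd  M[L1]=90
step 3: P1: store L1 := 52  ⟶  IMII  (L1)  txn=BusRdX  M[L1]=90
step 4: P0: store L0 := 81  ⟶  MIII  (L0)  txn=BusRdX  M[L0]=60
step 5: P2: store L1 := 20  ⟶  IIMI  (L1)  txn=BusRdX+Flush  M[L1]=52
step 6: P0: load  L1  ⟶  SISI  (L1)  txn=BusRd+Flush  M[L1]=20
step 7: P0: store L1 := 27  ⟶  MIII  (L1)  txn=BusUpgr  M[L1]=20
step 8: P3: load  L0  ⟶  SIIS  (L0)  txn=BusRd+Flush  M[L0]=81
step 9: P1: store L0 := 94  ⟶  IMII  (L0)  txn=BusRdX  M[L0]=81
step 10: P2: store L0 := 14  ⟶  IIMI  (L0)  txn=BusRdX+Flush  M[L0]=94
step 11: P3: load  L1  ⟶  SIIS  (L1)  txn=BusRd+Flush  M[L1]=27
step 12: P0: store L1 := 23  ⟶  MIII  (L1)  txn=BusUpgr  M[L1]=27

invalidations = 2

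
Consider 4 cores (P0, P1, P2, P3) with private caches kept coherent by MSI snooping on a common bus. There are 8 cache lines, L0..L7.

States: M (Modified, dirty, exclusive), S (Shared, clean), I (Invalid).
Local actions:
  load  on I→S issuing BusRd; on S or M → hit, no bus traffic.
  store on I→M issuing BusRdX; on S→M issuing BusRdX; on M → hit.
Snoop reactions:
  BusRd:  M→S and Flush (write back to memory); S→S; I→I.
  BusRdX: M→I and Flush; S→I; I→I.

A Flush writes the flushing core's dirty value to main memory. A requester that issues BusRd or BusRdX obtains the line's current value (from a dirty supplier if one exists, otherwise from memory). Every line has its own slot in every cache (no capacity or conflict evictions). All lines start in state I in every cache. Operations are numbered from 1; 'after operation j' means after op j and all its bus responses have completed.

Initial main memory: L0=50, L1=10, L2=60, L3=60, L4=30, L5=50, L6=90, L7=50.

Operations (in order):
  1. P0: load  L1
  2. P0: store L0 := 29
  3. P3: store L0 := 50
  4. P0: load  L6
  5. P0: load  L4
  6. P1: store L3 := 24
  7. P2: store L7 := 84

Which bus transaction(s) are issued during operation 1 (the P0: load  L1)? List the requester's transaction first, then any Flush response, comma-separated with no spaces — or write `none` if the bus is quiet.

bus = BusRd

step 1: P0: load  L1  ⟶  SIII  (L1)  txn=BusRd  M[L1]=10
step 2: P0: store L0 := 29  ⟶  MIII  (L0)  txn=BusRdX  M[L0]=50
step 3: P3: store L0 := 50  ⟶  IIIM  (L0)  txn=BusRdX+Flush  M[L0]=29
step 4: P0: load  L6  ⟶  SIII  (L6)  txn=BusRd  M[L6]=90
step 5: P0: load  L4  ⟶  SIII  (L4)  txn=BusRd  M[L4]=30
step 6: P1: store L3 := 24  ⟶  IMII  (L3)  txn=BusRdX  M[L3]=60
step 7: P2: store L7 := 84  ⟶  IIMI  (L7)  txn=BusRdX  M[L7]=50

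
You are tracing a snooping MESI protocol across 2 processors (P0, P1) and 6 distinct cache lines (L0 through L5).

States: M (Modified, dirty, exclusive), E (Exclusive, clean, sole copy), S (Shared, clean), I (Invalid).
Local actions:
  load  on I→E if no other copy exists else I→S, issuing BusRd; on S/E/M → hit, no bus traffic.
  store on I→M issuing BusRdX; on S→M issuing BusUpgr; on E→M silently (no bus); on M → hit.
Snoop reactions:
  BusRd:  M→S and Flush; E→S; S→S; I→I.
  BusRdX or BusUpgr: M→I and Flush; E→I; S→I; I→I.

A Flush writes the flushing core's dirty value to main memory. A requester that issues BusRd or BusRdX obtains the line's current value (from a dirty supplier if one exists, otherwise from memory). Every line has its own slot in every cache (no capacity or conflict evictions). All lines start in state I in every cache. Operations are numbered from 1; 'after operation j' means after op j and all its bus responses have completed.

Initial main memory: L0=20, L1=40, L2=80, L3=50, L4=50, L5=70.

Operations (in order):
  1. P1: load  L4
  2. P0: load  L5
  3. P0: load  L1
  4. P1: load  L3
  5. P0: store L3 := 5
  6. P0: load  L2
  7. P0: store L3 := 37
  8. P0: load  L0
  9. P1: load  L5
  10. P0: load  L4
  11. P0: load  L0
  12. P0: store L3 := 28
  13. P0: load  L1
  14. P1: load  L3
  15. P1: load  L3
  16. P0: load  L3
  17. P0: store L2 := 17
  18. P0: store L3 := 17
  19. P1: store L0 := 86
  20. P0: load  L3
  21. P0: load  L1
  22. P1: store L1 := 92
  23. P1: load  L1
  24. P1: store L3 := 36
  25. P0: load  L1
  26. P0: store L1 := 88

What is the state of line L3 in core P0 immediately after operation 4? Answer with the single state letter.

step 1: P1: load  L4  ⟶  IE  (L4)  txn=BusRd  M[L4]=50
step 2: P0: load  L5  ⟶  EI  (L5)  txn=BusRd  M[L5]=70
step 3: P0: load  L1  ⟶  EI  (L1)  txn=BusRd  M[L1]=40
step 4: P1: load  L3  ⟶  IE  (L3)  txn=BusRd  M[L3]=50
step 5: P0: store L3 := 5  ⟶  MI  (L3)  txn=BusRdX  M[L3]=50
step 6: P0: load  L2  ⟶  EI  (L2)  txn=BusRd  M[L2]=80
step 7: P0: store L3 := 37  ⟶  MI  (L3)  txn=∅  M[L3]=50
step 8: P0: load  L0  ⟶  EI  (L0)  txn=BusRd  M[L0]=20
step 9: P1: load  L5  ⟶  SS  (L5)  txn=BusRd  M[L5]=70
step 10: P0: load  L4  ⟶  SS  (L4)  txn=BusRd  M[L4]=50
step 11: P0: load  L0  ⟶  EI  (L0)  txn=∅  M[L0]=20
step 12: P0: store L3 := 28  ⟶  MI  (L3)  txn=∅  M[L3]=50
step 13: P0: load  L1  ⟶  EI  (L1)  txn=∅  M[L1]=40
step 14: P1: load  L3  ⟶  SS  (L3)  txn=BusRd+Flush  M[L3]=28
step 15: P1: load  L3  ⟶  SS  (L3)  txn=∅  M[L3]=28
step 16: P0: load  L3  ⟶  SS  (L3)  txn=∅  M[L3]=28
step 17: P0: store L2 := 17  ⟶  MI  (L2)  txn=∅  M[L2]=80
step 18: P0: store L3 := 17  ⟶  MI  (L3)  txn=BusUpgr  M[L3]=28
step 19: P1: store L0 := 86  ⟶  IM  (L0)  txn=BusRdX  M[L0]=20
step 20: P0: load  L3  ⟶  MI  (L3)  txn=∅  M[L3]=28
step 21: P0: load  L1  ⟶  EI  (L1)  txn=∅  M[L1]=40
step 22: P1: store L1 := 92  ⟶  IM  (L1)  txn=BusRdX  M[L1]=40
step 23: P1: load  L1  ⟶  IM  (L1)  txn=∅  M[L1]=40
step 24: P1: store L3 := 36  ⟶  IM  (L3)  txn=BusRdX+Flush  M[L3]=17
step 25: P0: load  L1  ⟶  SS  (L1)  txn=BusRd+Flush  M[L1]=92
step 26: P0: store L1 := 88  ⟶  MI  (L1)  txn=BusUpgr  M[L1]=92

state = I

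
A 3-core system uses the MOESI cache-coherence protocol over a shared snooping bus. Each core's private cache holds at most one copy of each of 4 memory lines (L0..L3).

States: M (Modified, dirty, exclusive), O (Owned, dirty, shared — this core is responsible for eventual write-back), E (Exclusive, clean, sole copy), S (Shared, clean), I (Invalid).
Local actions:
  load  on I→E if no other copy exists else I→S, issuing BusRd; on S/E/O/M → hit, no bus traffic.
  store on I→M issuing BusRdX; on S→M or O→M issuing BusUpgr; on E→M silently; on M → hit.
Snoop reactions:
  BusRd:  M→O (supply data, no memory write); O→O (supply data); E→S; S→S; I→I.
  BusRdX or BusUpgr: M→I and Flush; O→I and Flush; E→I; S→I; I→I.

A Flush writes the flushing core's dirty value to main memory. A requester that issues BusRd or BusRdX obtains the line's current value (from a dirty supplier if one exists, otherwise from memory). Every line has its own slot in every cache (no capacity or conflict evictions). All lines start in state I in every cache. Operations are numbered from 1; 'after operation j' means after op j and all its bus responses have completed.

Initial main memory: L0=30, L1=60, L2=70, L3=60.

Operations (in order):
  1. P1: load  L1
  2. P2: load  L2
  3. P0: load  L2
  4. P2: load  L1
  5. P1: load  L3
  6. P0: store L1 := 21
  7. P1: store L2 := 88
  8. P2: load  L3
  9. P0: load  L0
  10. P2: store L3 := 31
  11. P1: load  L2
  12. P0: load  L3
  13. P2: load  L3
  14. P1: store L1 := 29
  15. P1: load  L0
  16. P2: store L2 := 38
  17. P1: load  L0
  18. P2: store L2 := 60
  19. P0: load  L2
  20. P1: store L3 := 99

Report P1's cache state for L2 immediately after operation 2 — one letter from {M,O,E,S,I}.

state = I

step 1: P1: load  L1  ⟶  IEI  (L1)  txn=BusRd  M[L1]=60
step 2: P2: load  L2  ⟶  IIE  (L2)  txn=BusRd  M[L2]=70
step 3: P0: load  L2  ⟶  SIS  (L2)  txn=BusRd  M[L2]=70
step 4: P2: load  L1  ⟶  ISS  (L1)  txn=BusRd  M[L1]=60
step 5: P1: load  L3  ⟶  IEI  (L3)  txn=BusRd  M[L3]=60
step 6: P0: store L1 := 21  ⟶  MII  (L1)  txn=BusRdX  M[L1]=60
step 7: P1: store L2 := 88  ⟶  IMI  (L2)  txn=BusRdX  M[L2]=70
step 8: P2: load  L3  ⟶  ISS  (L3)  txn=BusRd  M[L3]=60
step 9: P0: load  L0  ⟶  EII  (L0)  txn=BusRd  M[L0]=30
step 10: P2: store L3 := 31  ⟶  IIM  (L3)  txn=BusUpgr  M[L3]=60
step 11: P1: load  L2  ⟶  IMI  (L2)  txn=∅  M[L2]=70
step 12: P0: load  L3  ⟶  SIO  (L3)  txn=BusRd  M[L3]=60
step 13: P2: load  L3  ⟶  SIO  (L3)  txn=∅  M[L3]=60
step 14: P1: store L1 := 29  ⟶  IMI  (L1)  txn=BusRdX+Flush  M[L1]=21
step 15: P1: load  L0  ⟶  SSI  (L0)  txn=BusRd  M[L0]=30
step 16: P2: store L2 := 38  ⟶  IIM  (L2)  txn=BusRdX+Flush  M[L2]=88
step 17: P1: load  L0  ⟶  SSI  (L0)  txn=∅  M[L0]=30
step 18: P2: store L2 := 60  ⟶  IIM  (L2)  txn=∅  M[L2]=88
step 19: P0: load  L2  ⟶  SIO  (L2)  txn=BusRd  M[L2]=88
step 20: P1: store L3 := 99  ⟶  IMI  (L3)  txn=BusRdX+Flush  M[L3]=31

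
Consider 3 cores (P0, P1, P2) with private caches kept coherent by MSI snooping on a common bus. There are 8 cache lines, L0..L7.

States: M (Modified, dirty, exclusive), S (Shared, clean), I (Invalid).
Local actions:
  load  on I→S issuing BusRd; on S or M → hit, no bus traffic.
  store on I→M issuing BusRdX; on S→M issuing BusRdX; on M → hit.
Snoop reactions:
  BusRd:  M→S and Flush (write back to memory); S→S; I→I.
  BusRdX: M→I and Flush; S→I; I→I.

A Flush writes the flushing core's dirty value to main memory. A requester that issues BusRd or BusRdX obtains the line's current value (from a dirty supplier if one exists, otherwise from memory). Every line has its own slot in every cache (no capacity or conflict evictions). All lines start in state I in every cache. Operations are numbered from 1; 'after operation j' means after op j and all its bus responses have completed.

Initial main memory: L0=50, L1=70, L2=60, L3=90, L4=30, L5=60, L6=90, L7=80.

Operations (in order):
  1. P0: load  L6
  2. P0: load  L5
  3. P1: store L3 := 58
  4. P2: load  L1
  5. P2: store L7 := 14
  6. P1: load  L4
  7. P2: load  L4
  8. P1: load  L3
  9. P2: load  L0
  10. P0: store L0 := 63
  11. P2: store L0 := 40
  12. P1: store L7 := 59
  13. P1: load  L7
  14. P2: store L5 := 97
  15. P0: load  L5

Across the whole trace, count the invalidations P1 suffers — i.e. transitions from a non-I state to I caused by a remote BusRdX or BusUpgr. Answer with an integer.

[1] P0: load  L6 | P0:S(90), P1:I, P2:I | bus: BusRd
[2] P0: load  L5 | P0:S(60), P1:I, P2:I | bus: BusRd
[3] P1: store L3 := 58 | P0:I, P1:M(58), P2:I | bus: BusRdX
[4] P2: load  L1 | P0:I, P1:I, P2:S(70) | bus: BusRd
[5] P2: store L7 := 14 | P0:I, P1:I, P2:M(14) | bus: BusRdX
[6] P1: load  L4 | P0:I, P1:S(30), P2:I | bus: BusRd
[7] P2: load  L4 | P0:I, P1:S(30), P2:S(30) | bus: BusRd
[8] P1: load  L3 | P0:I, P1:M(58), P2:I | bus: none
[9] P2: load  L0 | P0:I, P1:I, P2:S(50) | bus: BusRd
[10] P0: store L0 := 63 | P0:M(63), P1:I, P2:I | bus: BusRdX
[11] P2: store L0 := 40 | P0:I, P1:I, P2:M(40) | bus: BusRdX,Flush
[12] P1: store L7 := 59 | P0:I, P1:M(59), P2:I | bus: BusRdX,Flush
[13] P1: load  L7 | P0:I, P1:M(59), P2:I | bus: none
[14] P2: store L5 := 97 | P0:I, P1:I, P2:M(97) | bus: BusRdX
[15] P0: load  L5 | P0:S(97), P1:I, P2:S(97) | bus: BusRd,Flush

invalidations = 0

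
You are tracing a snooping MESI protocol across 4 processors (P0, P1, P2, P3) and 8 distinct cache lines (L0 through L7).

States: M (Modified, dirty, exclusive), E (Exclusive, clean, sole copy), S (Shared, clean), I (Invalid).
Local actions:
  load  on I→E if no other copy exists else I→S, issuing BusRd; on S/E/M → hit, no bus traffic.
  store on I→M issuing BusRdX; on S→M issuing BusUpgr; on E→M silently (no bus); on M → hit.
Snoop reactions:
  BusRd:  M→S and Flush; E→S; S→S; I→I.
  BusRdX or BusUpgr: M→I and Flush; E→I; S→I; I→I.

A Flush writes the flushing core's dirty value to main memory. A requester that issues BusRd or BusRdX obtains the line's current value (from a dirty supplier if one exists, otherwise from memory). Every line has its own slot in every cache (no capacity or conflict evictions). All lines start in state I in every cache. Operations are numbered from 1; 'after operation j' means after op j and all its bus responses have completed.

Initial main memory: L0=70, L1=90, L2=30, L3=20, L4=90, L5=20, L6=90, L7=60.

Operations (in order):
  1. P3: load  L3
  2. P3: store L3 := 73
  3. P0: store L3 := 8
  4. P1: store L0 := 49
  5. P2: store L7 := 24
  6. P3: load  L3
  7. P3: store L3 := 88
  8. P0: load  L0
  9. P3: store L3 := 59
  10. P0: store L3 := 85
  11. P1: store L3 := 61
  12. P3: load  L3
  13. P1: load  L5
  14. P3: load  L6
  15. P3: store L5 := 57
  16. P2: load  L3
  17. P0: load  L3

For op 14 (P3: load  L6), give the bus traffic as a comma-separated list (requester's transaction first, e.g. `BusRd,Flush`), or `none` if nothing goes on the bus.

bus = BusRd

1. P3: load  L3  bus=[BusRd]  L3: P0=I P1=I P2=I P3=E  mem[L3]=20
2. P3: store L3 := 73  bus=[-]  L3: P0=I P1=I P2=I P3=M  mem[L3]=20
3. P0: store L3 := 8  bus=[BusRdX,Flush]  L3: P0=M P1=I P2=I P3=I  mem[L3]=73
4. P1: store L0 := 49  bus=[BusRdX]  L0: P0=I P1=M P2=I P3=I  mem[L0]=70
5. P2: store L7 := 24  bus=[BusRdX]  L7: P0=I P1=I P2=M P3=I  mem[L7]=60
6. P3: load  L3  bus=[BusRd,Flush]  L3: P0=S P1=I P2=I P3=S  mem[L3]=8
7. P3: store L3 := 88  bus=[BusUpgr]  L3: P0=I P1=I P2=I P3=M  mem[L3]=8
8. P0: load  L0  bus=[BusRd,Flush]  L0: P0=S P1=S P2=I P3=I  mem[L0]=49
9. P3: store L3 := 59  bus=[-]  L3: P0=I P1=I P2=I P3=M  mem[L3]=8
10. P0: store L3 := 85  bus=[BusRdX,Flush]  L3: P0=M P1=I P2=I P3=I  mem[L3]=59
11. P1: store L3 := 61  bus=[BusRdX,Flush]  L3: P0=I P1=M P2=I P3=I  mem[L3]=85
12. P3: load  L3  bus=[BusRd,Flush]  L3: P0=I P1=S P2=I P3=S  mem[L3]=61
13. P1: load  L5  bus=[BusRd]  L5: P0=I P1=E P2=I P3=I  mem[L5]=20
14. P3: load  L6  bus=[BusRd]  L6: P0=I P1=I P2=I P3=E  mem[L6]=90
15. P3: store L5 := 57  bus=[BusRdX]  L5: P0=I P1=I P2=I P3=M  mem[L5]=20
16. P2: load  L3  bus=[BusRd]  L3: P0=I P1=S P2=S P3=S  mem[L3]=61
17. P0: load  L3  bus=[BusRd]  L3: P0=S P1=S P2=S P3=S  mem[L3]=61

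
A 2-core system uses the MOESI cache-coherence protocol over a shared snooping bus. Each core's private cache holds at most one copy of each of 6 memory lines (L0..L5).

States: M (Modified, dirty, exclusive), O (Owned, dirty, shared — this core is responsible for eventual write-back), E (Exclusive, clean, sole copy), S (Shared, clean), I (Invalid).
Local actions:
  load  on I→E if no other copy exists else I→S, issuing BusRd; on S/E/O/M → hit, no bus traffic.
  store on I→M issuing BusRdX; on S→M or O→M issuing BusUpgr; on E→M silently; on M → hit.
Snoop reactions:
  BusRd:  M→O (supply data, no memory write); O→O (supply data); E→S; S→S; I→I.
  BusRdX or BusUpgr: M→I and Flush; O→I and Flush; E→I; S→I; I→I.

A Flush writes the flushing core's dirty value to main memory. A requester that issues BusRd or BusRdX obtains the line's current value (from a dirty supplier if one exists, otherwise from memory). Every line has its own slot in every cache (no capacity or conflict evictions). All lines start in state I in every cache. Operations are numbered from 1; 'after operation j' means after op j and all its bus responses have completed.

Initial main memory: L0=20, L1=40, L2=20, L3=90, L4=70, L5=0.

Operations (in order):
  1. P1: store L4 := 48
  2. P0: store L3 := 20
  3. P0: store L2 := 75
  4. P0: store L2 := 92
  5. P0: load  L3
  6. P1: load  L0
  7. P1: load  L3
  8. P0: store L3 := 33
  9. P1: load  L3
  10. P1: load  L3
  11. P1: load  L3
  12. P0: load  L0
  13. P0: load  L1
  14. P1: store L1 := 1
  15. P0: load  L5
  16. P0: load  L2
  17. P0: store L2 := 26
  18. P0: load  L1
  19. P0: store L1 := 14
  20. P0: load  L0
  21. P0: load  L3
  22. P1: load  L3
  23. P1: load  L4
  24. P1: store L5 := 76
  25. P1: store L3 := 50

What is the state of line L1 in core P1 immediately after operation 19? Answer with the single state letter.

1. P1: store L4 := 48  bus=[BusRdX]  L4: P0=I P1=M  mem[L4]=70
2. P0: store L3 := 20  bus=[BusRdX]  L3: P0=M P1=I  mem[L3]=90
3. P0: store L2 := 75  bus=[BusRdX]  L2: P0=M P1=I  mem[L2]=20
4. P0: store L2 := 92  bus=[-]  L2: P0=M P1=I  mem[L2]=20
5. P0: load  L3  bus=[-]  L3: P0=M P1=I  mem[L3]=90
6. P1: load  L0  bus=[BusRd]  L0: P0=I P1=E  mem[L0]=20
7. P1: load  L3  bus=[BusRd]  L3: P0=O P1=S  mem[L3]=90
8. P0: store L3 := 33  bus=[BusUpgr]  L3: P0=M P1=I  mem[L3]=90
9. P1: load  L3  bus=[BusRd]  L3: P0=O P1=S  mem[L3]=90
10. P1: load  L3  bus=[-]  L3: P0=O P1=S  mem[L3]=90
11. P1: load  L3  bus=[-]  L3: P0=O P1=S  mem[L3]=90
12. P0: load  L0  bus=[BusRd]  L0: P0=S P1=S  mem[L0]=20
13. P0: load  L1  bus=[BusRd]  L1: P0=E P1=I  mem[L1]=40
14. P1: store L1 := 1  bus=[BusRdX]  L1: P0=I P1=M  mem[L1]=40
15. P0: load  L5  bus=[BusRd]  L5: P0=E P1=I  mem[L5]=0
16. P0: load  L2  bus=[-]  L2: P0=M P1=I  mem[L2]=20
17. P0: store L2 := 26  bus=[-]  L2: P0=M P1=I  mem[L2]=20
18. P0: load  L1  bus=[BusRd]  L1: P0=S P1=O  mem[L1]=40
19. P0: store L1 := 14  bus=[BusUpgr,Flush]  L1: P0=M P1=I  mem[L1]=1
20. P0: load  L0  bus=[-]  L0: P0=S P1=S  mem[L0]=20
21. P0: load  L3  bus=[-]  L3: P0=O P1=S  mem[L3]=90
22. P1: load  L3  bus=[-]  L3: P0=O P1=S  mem[L3]=90
23. P1: load  L4  bus=[-]  L4: P0=I P1=M  mem[L4]=70
24. P1: store L5 := 76  bus=[BusRdX]  L5: P0=I P1=M  mem[L5]=0
25. P1: store L3 := 50  bus=[BusUpgr,Flush]  L3: P0=I P1=M  mem[L3]=33

state = I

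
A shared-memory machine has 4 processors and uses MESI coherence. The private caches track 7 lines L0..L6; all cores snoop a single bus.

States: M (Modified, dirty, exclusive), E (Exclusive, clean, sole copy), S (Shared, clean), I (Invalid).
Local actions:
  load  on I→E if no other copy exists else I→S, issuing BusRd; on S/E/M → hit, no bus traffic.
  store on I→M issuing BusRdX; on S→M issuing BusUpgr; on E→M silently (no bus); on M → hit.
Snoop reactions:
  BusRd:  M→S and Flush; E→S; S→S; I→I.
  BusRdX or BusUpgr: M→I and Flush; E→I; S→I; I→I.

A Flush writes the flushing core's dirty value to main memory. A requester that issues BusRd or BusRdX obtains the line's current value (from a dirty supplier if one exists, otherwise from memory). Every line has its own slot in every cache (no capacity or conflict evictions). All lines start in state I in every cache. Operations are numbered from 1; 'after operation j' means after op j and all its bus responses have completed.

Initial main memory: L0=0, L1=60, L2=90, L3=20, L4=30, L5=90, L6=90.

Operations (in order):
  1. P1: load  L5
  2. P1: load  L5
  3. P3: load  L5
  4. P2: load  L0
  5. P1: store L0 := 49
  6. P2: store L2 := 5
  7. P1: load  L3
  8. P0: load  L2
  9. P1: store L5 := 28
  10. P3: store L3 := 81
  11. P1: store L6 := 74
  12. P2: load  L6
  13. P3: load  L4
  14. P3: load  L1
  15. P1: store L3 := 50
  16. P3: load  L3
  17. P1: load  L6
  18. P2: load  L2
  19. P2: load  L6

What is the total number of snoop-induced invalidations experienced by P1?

[1] P1: load  L5 | P0:I, P1:E(90), P2:I, P3:I | bus: BusRd
[2] P1: load  L5 | P0:I, P1:E(90), P2:I, P3:I | bus: none
[3] P3: load  L5 | P0:I, P1:S(90), P2:I, P3:S(90) | bus: BusRd
[4] P2: load  L0 | P0:I, P1:I, P2:E(0), P3:I | bus: BusRd
[5] P1: store L0 := 49 | P0:I, P1:M(49), P2:I, P3:I | bus: BusRdX
[6] P2: store L2 := 5 | P0:I, P1:I, P2:M(5), P3:I | bus: BusRdX
[7] P1: load  L3 | P0:I, P1:E(20), P2:I, P3:I | bus: BusRd
[8] P0: load  L2 | P0:S(5), P1:I, P2:S(5), P3:I | bus: BusRd,Flush
[9] P1: store L5 := 28 | P0:I, P1:M(28), P2:I, P3:I | bus: BusUpgr
[10] P3: store L3 := 81 | P0:I, P1:I, P2:I, P3:M(81) | bus: BusRdX
[11] P1: store L6 := 74 | P0:I, P1:M(74), P2:I, P3:I | bus: BusRdX
[12] P2: load  L6 | P0:I, P1:S(74), P2:S(74), P3:I | bus: BusRd,Flush
[13] P3: load  L4 | P0:I, P1:I, P2:I, P3:E(30) | bus: BusRd
[14] P3: load  L1 | P0:I, P1:I, P2:I, P3:E(60) | bus: BusRd
[15] P1: store L3 := 50 | P0:I, P1:M(50), P2:I, P3:I | bus: BusRdX,Flush
[16] P3: load  L3 | P0:I, P1:S(50), P2:I, P3:S(50) | bus: BusRd,Flush
[17] P1: load  L6 | P0:I, P1:S(74), P2:S(74), P3:I | bus: none
[18] P2: load  L2 | P0:S(5), P1:I, P2:S(5), P3:I | bus: none
[19] P2: load  L6 | P0:I, P1:S(74), P2:S(74), P3:I | bus: none

invalidations = 1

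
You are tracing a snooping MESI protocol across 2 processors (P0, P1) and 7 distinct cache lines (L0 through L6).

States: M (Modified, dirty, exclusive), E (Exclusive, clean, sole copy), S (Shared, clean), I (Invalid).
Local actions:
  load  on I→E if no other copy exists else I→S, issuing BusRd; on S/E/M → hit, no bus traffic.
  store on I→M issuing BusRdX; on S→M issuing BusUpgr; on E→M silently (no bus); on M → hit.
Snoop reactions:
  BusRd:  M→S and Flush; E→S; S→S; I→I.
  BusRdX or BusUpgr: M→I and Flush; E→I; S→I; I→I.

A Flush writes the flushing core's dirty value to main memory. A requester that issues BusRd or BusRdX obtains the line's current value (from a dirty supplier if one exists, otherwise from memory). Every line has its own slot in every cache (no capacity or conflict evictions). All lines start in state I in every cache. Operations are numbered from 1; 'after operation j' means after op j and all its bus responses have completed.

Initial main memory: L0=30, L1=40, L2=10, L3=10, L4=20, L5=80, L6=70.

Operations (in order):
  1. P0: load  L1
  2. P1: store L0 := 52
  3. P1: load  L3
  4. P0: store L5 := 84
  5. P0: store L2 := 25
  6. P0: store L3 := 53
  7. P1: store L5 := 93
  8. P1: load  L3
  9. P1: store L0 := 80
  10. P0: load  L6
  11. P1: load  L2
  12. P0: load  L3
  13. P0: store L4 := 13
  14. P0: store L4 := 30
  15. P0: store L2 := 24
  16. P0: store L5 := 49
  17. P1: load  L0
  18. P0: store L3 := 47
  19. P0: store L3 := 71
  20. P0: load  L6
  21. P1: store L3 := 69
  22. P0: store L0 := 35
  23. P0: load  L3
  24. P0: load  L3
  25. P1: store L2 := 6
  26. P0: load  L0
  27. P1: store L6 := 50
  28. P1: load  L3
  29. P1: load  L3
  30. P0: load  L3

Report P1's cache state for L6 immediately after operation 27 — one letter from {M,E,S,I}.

state = M

  op1 P0: load  L1 → E/I on L1; bus BusRd; mem=40
  op2 P1: store L0 := 52 → I/M on L0; bus BusRdX; mem=30
  op3 P1: load  L3 → I/E on L3; bus BusRd; mem=10
  op4 P0: store L5 := 84 → M/I on L5; bus BusRdX; mem=80
  op5 P0: store L2 := 25 → M/I on L2; bus BusRdX; mem=10
  op6 P0: store L3 := 53 → M/I on L3; bus BusRdX; mem=10
  op7 P1: store L5 := 93 → I/M on L5; bus BusRdX Flush; mem=84
  op8 P1: load  L3 → S/S on L3; bus BusRd Flush; mem=53
  op9 P1: store L0 := 80 → I/M on L0; bus (none); mem=30
  op10 P0: load  L6 → E/I on L6; bus BusRd; mem=70
  op11 P1: load  L2 → S/S on L2; bus BusRd Flush; mem=25
  op12 P0: load  L3 → S/S on L3; bus (none); mem=53
  op13 P0: store L4 := 13 → M/I on L4; bus BusRdX; mem=20
  op14 P0: store L4 := 30 → M/I on L4; bus (none); mem=20
  op15 P0: store L2 := 24 → M/I on L2; bus BusUpgr; mem=25
  op16 P0: store L5 := 49 → M/I on L5; bus BusRdX Flush; mem=93
  op17 P1: load  L0 → I/M on L0; bus (none); mem=30
  op18 P0: store L3 := 47 → M/I on L3; bus BusUpgr; mem=53
  op19 P0: store L3 := 71 → M/I on L3; bus (none); mem=53
  op20 P0: load  L6 → E/I on L6; bus (none); mem=70
  op21 P1: store L3 := 69 → I/M on L3; bus BusRdX Flush; mem=71
  op22 P0: store L0 := 35 → M/I on L0; bus BusRdX Flush; mem=80
  op23 P0: load  L3 → S/S on L3; bus BusRd Flush; mem=69
  op24 P0: load  L3 → S/S on L3; bus (none); mem=69
  op25 P1: store L2 := 6 → I/M on L2; bus BusRdX Flush; mem=24
  op26 P0: load  L0 → M/I on L0; bus (none); mem=80
  op27 P1: store L6 := 50 → I/M on L6; bus BusRdX; mem=70
  op28 P1: load  L3 → S/S on L3; bus (none); mem=69
  op29 P1: load  L3 → S/S on L3; bus (none); mem=69
  op30 P0: load  L3 → S/S on L3; bus (none); mem=69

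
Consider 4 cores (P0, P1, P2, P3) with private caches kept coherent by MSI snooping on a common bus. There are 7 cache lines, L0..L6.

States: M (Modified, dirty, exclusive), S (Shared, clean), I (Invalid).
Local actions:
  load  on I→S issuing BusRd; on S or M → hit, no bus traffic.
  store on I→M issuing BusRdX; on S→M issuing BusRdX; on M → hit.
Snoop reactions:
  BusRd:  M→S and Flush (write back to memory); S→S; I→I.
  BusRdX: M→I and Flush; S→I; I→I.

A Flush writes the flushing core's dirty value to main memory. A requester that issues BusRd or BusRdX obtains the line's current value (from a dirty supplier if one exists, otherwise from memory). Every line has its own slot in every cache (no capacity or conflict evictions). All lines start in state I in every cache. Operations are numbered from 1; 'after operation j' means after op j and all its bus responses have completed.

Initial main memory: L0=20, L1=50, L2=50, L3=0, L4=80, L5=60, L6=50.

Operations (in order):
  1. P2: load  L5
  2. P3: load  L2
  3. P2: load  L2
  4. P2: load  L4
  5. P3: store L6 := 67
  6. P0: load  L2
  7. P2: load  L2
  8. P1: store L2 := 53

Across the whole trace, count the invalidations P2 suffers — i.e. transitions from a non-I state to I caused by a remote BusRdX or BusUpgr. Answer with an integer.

1. P2: load  L5  bus=[BusRd]  L5: P0=I P1=I P2=S P3=I  mem[L5]=60
2. P3: load  L2  bus=[BusRd]  L2: P0=I P1=I P2=I P3=S  mem[L2]=50
3. P2: load  L2  bus=[BusRd]  L2: P0=I P1=I P2=S P3=S  mem[L2]=50
4. P2: load  L4  bus=[BusRd]  L4: P0=I P1=I P2=S P3=I  mem[L4]=80
5. P3: store L6 := 67  bus=[BusRdX]  L6: P0=I P1=I P2=I P3=M  mem[L6]=50
6. P0: load  L2  bus=[BusRd]  L2: P0=S P1=I P2=S P3=S  mem[L2]=50
7. P2: load  L2  bus=[-]  L2: P0=S P1=I P2=S P3=S  mem[L2]=50
8. P1: store L2 := 53  bus=[BusRdX]  L2: P0=I P1=M P2=I P3=I  mem[L2]=50

invalidations = 1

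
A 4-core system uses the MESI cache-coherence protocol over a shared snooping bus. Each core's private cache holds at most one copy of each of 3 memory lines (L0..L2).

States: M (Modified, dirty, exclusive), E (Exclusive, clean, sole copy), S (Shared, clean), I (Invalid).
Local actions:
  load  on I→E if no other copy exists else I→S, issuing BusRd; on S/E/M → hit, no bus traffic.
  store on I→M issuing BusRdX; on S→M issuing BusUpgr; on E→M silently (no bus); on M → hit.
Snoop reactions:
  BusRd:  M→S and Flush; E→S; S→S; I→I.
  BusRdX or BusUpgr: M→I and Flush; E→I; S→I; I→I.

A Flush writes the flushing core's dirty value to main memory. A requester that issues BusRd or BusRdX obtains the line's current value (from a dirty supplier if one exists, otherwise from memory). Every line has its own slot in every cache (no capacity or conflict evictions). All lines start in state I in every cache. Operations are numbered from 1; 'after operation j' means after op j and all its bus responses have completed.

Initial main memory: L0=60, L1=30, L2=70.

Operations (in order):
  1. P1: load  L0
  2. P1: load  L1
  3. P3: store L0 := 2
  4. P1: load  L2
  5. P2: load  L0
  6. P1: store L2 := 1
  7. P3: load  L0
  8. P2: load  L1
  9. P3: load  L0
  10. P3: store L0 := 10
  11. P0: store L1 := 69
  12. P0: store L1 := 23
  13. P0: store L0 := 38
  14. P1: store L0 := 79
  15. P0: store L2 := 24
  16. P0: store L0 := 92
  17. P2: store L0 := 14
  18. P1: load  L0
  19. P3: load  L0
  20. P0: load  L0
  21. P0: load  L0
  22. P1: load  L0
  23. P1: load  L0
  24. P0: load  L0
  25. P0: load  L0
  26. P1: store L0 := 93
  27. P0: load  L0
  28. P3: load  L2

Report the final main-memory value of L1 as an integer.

1. P1: load  L0  bus=[BusRd]  L0: P0=I P1=E P2=I P3=I  mem[L0]=60
2. P1: load  L1  bus=[BusRd]  L1: P0=I P1=E P2=I P3=I  mem[L1]=30
3. P3: store L0 := 2  bus=[BusRdX]  L0: P0=I P1=I P2=I P3=M  mem[L0]=60
4. P1: load  L2  bus=[BusRd]  L2: P0=I P1=E P2=I P3=I  mem[L2]=70
5. P2: load  L0  bus=[BusRd,Flush]  L0: P0=I P1=I P2=S P3=S  mem[L0]=2
6. P1: store L2 := 1  bus=[-]  L2: P0=I P1=M P2=I P3=I  mem[L2]=70
7. P3: load  L0  bus=[-]  L0: P0=I P1=I P2=S P3=S  mem[L0]=2
8. P2: load  L1  bus=[BusRd]  L1: P0=I P1=S P2=S P3=I  mem[L1]=30
9. P3: load  L0  bus=[-]  L0: P0=I P1=I P2=S P3=S  mem[L0]=2
10. P3: store L0 := 10  bus=[BusUpgr]  L0: P0=I P1=I P2=I P3=M  mem[L0]=2
11. P0: store L1 := 69  bus=[BusRdX]  L1: P0=M P1=I P2=I P3=I  mem[L1]=30
12. P0: store L1 := 23  bus=[-]  L1: P0=M P1=I P2=I P3=I  mem[L1]=30
13. P0: store L0 := 38  bus=[BusRdX,Flush]  L0: P0=M P1=I P2=I P3=I  mem[L0]=10
14. P1: store L0 := 79  bus=[BusRdX,Flush]  L0: P0=I P1=M P2=I P3=I  mem[L0]=38
15. P0: store L2 := 24  bus=[BusRdX,Flush]  L2: P0=M P1=I P2=I P3=I  mem[L2]=1
16. P0: store L0 := 92  bus=[BusRdX,Flush]  L0: P0=M P1=I P2=I P3=I  mem[L0]=79
17. P2: store L0 := 14  bus=[BusRdX,Flush]  L0: P0=I P1=I P2=M P3=I  mem[L0]=92
18. P1: load  L0  bus=[BusRd,Flush]  L0: P0=I P1=S P2=S P3=I  mem[L0]=14
19. P3: load  L0  bus=[BusRd]  L0: P0=I P1=S P2=S P3=S  mem[L0]=14
20. P0: load  L0  bus=[BusRd]  L0: P0=S P1=S P2=S P3=S  mem[L0]=14
21. P0: load  L0  bus=[-]  L0: P0=S P1=S P2=S P3=S  mem[L0]=14
22. P1: load  L0  bus=[-]  L0: P0=S P1=S P2=S P3=S  mem[L0]=14
23. P1: load  L0  bus=[-]  L0: P0=S P1=S P2=S P3=S  mem[L0]=14
24. P0: load  L0  bus=[-]  L0: P0=S P1=S P2=S P3=S  mem[L0]=14
25. P0: load  L0  bus=[-]  L0: P0=S P1=S P2=S P3=S  mem[L0]=14
26. P1: store L0 := 93  bus=[BusUpgr]  L0: P0=I P1=M P2=I P3=I  mem[L0]=14
27. P0: load  L0  bus=[BusRd,Flush]  L0: P0=S P1=S P2=I P3=I  mem[L0]=93
28. P3: load  L2  bus=[BusRd,Flush]  L2: P0=S P1=I P2=I P3=S  mem[L2]=24

memory[L1] = 30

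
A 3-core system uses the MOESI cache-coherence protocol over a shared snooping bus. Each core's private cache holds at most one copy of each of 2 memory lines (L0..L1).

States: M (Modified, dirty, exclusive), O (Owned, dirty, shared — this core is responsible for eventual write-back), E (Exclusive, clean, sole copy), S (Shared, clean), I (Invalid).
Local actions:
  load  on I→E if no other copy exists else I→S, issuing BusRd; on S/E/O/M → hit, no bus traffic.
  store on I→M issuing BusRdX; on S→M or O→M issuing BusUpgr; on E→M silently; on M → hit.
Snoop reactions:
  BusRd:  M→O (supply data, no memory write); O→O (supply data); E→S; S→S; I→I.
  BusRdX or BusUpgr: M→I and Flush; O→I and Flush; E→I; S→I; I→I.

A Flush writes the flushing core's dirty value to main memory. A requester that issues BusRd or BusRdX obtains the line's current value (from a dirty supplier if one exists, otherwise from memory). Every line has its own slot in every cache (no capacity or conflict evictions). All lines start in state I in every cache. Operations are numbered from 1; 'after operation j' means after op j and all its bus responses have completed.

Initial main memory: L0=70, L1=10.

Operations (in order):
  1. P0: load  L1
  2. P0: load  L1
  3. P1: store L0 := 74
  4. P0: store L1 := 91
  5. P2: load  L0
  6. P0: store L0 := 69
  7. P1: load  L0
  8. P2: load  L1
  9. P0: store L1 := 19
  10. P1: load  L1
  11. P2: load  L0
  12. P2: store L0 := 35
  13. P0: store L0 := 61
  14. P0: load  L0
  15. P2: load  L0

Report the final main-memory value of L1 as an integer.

  op1 P0: load  L1 → E/I/I on L1; bus BusRd; mem=10
  op2 P0: load  L1 → E/I/I on L1; bus (none); mem=10
  op3 P1: store L0 := 74 → I/M/I on L0; bus BusRdX; mem=70
  op4 P0: store L1 := 91 → M/I/I on L1; bus (none); mem=10
  op5 P2: load  L0 → I/O/S on L0; bus BusRd; mem=70
  op6 P0: store L0 := 69 → M/I/I on L0; bus BusRdX Flush; mem=74
  op7 P1: load  L0 → O/S/I on L0; bus BusRd; mem=74
  op8 P2: load  L1 → O/I/S on L1; bus BusRd; mem=10
  op9 P0: store L1 := 19 → M/I/I on L1; bus BusUpgr; mem=10
  op10 P1: load  L1 → O/S/I on L1; bus BusRd; mem=10
  op11 P2: load  L0 → O/S/S on L0; bus BusRd; mem=74
  op12 P2: store L0 := 35 → I/I/M on L0; bus BusUpgr Flush; mem=69
  op13 P0: store L0 := 61 → M/I/I on L0; bus BusRdX Flush; mem=35
  op14 P0: load  L0 → M/I/I on L0; bus (none); mem=35
  op15 P2: load  L0 → O/I/S on L0; bus BusRd; mem=35

memory[L1] = 10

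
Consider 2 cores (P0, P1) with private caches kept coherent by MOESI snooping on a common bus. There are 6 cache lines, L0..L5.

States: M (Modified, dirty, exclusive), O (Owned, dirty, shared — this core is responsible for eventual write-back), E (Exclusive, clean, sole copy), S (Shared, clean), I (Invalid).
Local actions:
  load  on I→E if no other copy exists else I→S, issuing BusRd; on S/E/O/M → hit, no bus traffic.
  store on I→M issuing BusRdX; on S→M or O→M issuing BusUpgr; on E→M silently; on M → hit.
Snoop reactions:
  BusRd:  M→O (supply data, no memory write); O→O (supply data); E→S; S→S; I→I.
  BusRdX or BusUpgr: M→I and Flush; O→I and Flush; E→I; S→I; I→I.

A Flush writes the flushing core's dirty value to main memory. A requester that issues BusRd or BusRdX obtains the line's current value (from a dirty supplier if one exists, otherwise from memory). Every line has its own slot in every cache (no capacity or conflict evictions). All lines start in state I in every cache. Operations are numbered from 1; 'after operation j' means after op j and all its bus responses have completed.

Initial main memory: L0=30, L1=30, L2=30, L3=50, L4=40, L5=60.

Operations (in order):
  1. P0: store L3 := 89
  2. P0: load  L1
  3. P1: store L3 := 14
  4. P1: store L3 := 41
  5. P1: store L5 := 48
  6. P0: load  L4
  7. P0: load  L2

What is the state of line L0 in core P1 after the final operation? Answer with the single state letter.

  op1 P0: store L3 := 89 → M/I on L3; bus BusRdX; mem=50
  op2 P0: load  L1 → E/I on L1; bus BusRd; mem=30
  op3 P1: store L3 := 14 → I/M on L3; bus BusRdX Flush; mem=89
  op4 P1: store L3 := 41 → I/M on L3; bus (none); mem=89
  op5 P1: store L5 := 48 → I/M on L5; bus BusRdX; mem=60
  op6 P0: load  L4 → E/I on L4; bus BusRd; mem=40
  op7 P0: load  L2 → E/I on L2; bus BusRd; mem=30

state = I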